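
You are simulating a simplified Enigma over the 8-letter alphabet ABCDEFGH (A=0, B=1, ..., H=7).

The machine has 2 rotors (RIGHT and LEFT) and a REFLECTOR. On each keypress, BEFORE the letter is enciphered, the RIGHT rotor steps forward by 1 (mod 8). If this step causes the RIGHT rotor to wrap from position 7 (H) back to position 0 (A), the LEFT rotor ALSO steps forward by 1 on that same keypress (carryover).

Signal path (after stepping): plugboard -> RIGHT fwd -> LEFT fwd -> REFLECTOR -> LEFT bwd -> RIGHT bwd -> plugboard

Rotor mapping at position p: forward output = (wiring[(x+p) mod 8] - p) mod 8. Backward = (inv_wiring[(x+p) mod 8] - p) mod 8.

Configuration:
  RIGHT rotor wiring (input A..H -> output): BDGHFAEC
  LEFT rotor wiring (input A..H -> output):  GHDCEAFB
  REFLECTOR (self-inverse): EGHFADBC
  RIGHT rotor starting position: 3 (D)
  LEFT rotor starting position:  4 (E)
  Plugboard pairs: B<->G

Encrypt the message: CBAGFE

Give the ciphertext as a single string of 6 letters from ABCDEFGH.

Char 1 ('C'): step: R->4, L=4; C->plug->C->R->A->L->A->refl->E->L'->B->R'->A->plug->A
Char 2 ('B'): step: R->5, L=4; B->plug->G->R->C->L->B->refl->G->L'->H->R'->B->plug->G
Char 3 ('A'): step: R->6, L=4; A->plug->A->R->G->L->H->refl->C->L'->E->R'->B->plug->G
Char 4 ('G'): step: R->7, L=4; G->plug->B->R->C->L->B->refl->G->L'->H->R'->D->plug->D
Char 5 ('F'): step: R->0, L->5 (L advanced); F->plug->F->R->A->L->D->refl->F->L'->G->R'->C->plug->C
Char 6 ('E'): step: R->1, L=5; E->plug->E->R->H->L->H->refl->C->L'->E->R'->D->plug->D

Answer: AGGDCD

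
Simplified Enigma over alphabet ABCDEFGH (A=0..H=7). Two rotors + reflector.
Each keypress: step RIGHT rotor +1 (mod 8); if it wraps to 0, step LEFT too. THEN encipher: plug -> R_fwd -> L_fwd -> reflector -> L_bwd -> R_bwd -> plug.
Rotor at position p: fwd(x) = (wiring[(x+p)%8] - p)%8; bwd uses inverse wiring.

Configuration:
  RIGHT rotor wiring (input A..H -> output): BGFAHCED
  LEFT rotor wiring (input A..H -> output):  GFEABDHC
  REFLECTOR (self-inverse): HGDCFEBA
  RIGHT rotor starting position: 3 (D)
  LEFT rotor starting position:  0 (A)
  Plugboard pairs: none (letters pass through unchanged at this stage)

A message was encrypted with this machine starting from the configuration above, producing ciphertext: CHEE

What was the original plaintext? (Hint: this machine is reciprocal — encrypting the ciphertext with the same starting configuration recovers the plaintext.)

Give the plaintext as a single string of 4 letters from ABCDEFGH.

Answer: HEBB

Derivation:
Char 1 ('C'): step: R->4, L=0; C->plug->C->R->A->L->G->refl->B->L'->E->R'->H->plug->H
Char 2 ('H'): step: R->5, L=0; H->plug->H->R->C->L->E->refl->F->L'->B->R'->E->plug->E
Char 3 ('E'): step: R->6, L=0; E->plug->E->R->H->L->C->refl->D->L'->F->R'->B->plug->B
Char 4 ('E'): step: R->7, L=0; E->plug->E->R->B->L->F->refl->E->L'->C->R'->B->plug->B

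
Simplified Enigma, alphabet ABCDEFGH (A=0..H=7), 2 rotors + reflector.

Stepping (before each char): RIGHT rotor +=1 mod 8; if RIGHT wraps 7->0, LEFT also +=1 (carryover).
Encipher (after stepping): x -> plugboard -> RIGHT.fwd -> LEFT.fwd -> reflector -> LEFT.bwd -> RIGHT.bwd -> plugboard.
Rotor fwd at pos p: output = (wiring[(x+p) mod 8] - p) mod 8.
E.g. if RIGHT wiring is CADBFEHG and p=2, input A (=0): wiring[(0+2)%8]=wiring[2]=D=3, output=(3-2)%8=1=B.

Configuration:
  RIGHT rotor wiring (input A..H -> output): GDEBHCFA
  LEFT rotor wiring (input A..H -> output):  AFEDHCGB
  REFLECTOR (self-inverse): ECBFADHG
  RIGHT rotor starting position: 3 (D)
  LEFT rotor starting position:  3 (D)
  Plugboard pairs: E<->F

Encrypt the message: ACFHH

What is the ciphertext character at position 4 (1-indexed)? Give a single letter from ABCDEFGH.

Char 1 ('A'): step: R->4, L=3; A->plug->A->R->D->L->D->refl->F->L'->F->R'->H->plug->H
Char 2 ('C'): step: R->5, L=3; C->plug->C->R->D->L->D->refl->F->L'->F->R'->A->plug->A
Char 3 ('F'): step: R->6, L=3; F->plug->E->R->G->L->C->refl->B->L'->H->R'->A->plug->A
Char 4 ('H'): step: R->7, L=3; H->plug->H->R->G->L->C->refl->B->L'->H->R'->B->plug->B

B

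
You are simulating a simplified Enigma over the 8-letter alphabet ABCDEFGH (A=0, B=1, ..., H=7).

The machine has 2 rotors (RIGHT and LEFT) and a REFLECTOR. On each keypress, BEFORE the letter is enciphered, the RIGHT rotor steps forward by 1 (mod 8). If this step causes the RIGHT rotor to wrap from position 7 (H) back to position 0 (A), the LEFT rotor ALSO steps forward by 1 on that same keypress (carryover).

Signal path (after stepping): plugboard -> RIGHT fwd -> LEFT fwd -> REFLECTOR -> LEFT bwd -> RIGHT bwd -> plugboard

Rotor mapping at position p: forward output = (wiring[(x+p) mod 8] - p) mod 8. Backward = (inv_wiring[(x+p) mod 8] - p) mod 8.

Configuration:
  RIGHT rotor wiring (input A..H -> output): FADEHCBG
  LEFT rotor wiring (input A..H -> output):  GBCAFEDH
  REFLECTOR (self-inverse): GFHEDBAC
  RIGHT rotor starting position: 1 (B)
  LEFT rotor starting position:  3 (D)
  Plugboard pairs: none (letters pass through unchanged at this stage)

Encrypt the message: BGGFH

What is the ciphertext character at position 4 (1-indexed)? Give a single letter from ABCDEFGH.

Char 1 ('B'): step: R->2, L=3; B->plug->B->R->C->L->B->refl->F->L'->A->R'->D->plug->D
Char 2 ('G'): step: R->3, L=3; G->plug->G->R->F->L->D->refl->E->L'->E->R'->B->plug->B
Char 3 ('G'): step: R->4, L=3; G->plug->G->R->H->L->H->refl->C->L'->B->R'->E->plug->E
Char 4 ('F'): step: R->5, L=3; F->plug->F->R->G->L->G->refl->A->L'->D->R'->E->plug->E

E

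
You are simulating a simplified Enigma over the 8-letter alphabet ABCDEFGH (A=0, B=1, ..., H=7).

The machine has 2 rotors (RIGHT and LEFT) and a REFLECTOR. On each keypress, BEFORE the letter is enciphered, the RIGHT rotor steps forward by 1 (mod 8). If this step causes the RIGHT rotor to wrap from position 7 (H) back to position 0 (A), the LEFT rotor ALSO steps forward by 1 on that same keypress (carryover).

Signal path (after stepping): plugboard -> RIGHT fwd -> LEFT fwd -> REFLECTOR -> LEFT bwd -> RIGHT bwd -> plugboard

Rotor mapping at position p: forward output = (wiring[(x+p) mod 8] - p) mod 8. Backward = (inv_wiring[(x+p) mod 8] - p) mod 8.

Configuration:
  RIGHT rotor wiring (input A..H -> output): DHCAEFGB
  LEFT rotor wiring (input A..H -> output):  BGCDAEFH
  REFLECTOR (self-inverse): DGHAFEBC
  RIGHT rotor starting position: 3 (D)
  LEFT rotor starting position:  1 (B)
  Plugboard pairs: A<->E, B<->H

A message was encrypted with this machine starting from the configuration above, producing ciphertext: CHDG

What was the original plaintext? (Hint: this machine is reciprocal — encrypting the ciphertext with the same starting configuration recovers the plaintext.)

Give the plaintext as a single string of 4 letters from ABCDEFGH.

Char 1 ('C'): step: R->4, L=1; C->plug->C->R->C->L->C->refl->H->L'->D->R'->F->plug->F
Char 2 ('H'): step: R->5, L=1; H->plug->B->R->B->L->B->refl->G->L'->G->R'->D->plug->D
Char 3 ('D'): step: R->6, L=1; D->plug->D->R->B->L->B->refl->G->L'->G->R'->G->plug->G
Char 4 ('G'): step: R->7, L=1; G->plug->G->R->G->L->G->refl->B->L'->B->R'->E->plug->A

Answer: FDGA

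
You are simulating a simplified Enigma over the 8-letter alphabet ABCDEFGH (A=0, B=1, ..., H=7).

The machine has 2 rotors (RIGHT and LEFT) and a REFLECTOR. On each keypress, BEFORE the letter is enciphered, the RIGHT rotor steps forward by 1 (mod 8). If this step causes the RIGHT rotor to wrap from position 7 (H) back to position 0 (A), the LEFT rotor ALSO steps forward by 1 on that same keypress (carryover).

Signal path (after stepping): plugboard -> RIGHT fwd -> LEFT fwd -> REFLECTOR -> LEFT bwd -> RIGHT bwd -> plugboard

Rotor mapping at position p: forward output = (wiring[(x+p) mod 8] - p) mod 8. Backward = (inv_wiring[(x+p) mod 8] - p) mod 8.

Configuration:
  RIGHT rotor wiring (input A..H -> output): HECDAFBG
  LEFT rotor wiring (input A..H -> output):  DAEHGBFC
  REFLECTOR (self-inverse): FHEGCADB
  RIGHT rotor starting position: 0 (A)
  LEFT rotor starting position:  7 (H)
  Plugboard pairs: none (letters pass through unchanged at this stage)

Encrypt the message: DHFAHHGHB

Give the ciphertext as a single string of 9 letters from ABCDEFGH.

Answer: FGEEBBFGH

Derivation:
Char 1 ('D'): step: R->1, L=7; D->plug->D->R->H->L->G->refl->D->L'->A->R'->F->plug->F
Char 2 ('H'): step: R->2, L=7; H->plug->H->R->C->L->B->refl->H->L'->F->R'->G->plug->G
Char 3 ('F'): step: R->3, L=7; F->plug->F->R->E->L->A->refl->F->L'->D->R'->E->plug->E
Char 4 ('A'): step: R->4, L=7; A->plug->A->R->E->L->A->refl->F->L'->D->R'->E->plug->E
Char 5 ('H'): step: R->5, L=7; H->plug->H->R->D->L->F->refl->A->L'->E->R'->B->plug->B
Char 6 ('H'): step: R->6, L=7; H->plug->H->R->H->L->G->refl->D->L'->A->R'->B->plug->B
Char 7 ('G'): step: R->7, L=7; G->plug->G->R->G->L->C->refl->E->L'->B->R'->F->plug->F
Char 8 ('H'): step: R->0, L->0 (L advanced); H->plug->H->R->G->L->F->refl->A->L'->B->R'->G->plug->G
Char 9 ('B'): step: R->1, L=0; B->plug->B->R->B->L->A->refl->F->L'->G->R'->H->plug->H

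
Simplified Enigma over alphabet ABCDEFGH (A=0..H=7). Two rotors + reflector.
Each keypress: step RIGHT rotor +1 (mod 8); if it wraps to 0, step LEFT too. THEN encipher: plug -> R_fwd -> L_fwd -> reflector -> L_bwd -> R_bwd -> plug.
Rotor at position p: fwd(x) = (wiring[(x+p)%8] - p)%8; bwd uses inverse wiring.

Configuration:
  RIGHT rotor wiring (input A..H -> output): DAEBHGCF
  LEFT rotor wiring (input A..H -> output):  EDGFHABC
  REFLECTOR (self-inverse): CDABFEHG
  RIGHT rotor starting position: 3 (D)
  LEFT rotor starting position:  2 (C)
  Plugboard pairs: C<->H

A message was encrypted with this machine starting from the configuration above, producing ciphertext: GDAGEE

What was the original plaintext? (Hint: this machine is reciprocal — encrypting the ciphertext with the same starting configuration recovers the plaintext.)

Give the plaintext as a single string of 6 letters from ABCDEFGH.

Char 1 ('G'): step: R->4, L=2; G->plug->G->R->A->L->E->refl->F->L'->C->R'->B->plug->B
Char 2 ('D'): step: R->5, L=2; D->plug->D->R->G->L->C->refl->A->L'->F->R'->B->plug->B
Char 3 ('A'): step: R->6, L=2; A->plug->A->R->E->L->H->refl->G->L'->D->R'->F->plug->F
Char 4 ('G'): step: R->7, L=2; G->plug->G->R->H->L->B->refl->D->L'->B->R'->C->plug->H
Char 5 ('E'): step: R->0, L->3 (L advanced); E->plug->E->R->H->L->D->refl->B->L'->F->R'->H->plug->C
Char 6 ('E'): step: R->1, L=3; E->plug->E->R->F->L->B->refl->D->L'->H->R'->A->plug->A

Answer: BBFHCA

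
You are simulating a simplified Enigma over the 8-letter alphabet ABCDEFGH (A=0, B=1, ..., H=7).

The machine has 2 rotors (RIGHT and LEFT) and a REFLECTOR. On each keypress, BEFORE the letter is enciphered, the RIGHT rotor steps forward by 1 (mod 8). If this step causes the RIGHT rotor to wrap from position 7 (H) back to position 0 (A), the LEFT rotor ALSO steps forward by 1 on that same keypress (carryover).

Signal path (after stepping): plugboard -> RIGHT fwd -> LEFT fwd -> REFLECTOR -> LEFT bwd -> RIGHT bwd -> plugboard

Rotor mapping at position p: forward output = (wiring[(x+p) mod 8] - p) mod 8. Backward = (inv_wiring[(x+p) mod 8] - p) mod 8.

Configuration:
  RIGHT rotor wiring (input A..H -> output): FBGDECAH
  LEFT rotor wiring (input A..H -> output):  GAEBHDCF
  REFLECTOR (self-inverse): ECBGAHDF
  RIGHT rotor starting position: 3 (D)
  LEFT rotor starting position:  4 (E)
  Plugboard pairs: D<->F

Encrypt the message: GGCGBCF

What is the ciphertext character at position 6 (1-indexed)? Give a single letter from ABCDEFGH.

Char 1 ('G'): step: R->4, L=4; G->plug->G->R->C->L->G->refl->D->L'->A->R'->A->plug->A
Char 2 ('G'): step: R->5, L=4; G->plug->G->R->G->L->A->refl->E->L'->F->R'->A->plug->A
Char 3 ('C'): step: R->6, L=4; C->plug->C->R->H->L->F->refl->H->L'->B->R'->B->plug->B
Char 4 ('G'): step: R->7, L=4; G->plug->G->R->D->L->B->refl->C->L'->E->R'->E->plug->E
Char 5 ('B'): step: R->0, L->5 (L advanced); B->plug->B->R->B->L->F->refl->H->L'->F->R'->A->plug->A
Char 6 ('C'): step: R->1, L=5; C->plug->C->R->C->L->A->refl->E->L'->G->R'->G->plug->G

G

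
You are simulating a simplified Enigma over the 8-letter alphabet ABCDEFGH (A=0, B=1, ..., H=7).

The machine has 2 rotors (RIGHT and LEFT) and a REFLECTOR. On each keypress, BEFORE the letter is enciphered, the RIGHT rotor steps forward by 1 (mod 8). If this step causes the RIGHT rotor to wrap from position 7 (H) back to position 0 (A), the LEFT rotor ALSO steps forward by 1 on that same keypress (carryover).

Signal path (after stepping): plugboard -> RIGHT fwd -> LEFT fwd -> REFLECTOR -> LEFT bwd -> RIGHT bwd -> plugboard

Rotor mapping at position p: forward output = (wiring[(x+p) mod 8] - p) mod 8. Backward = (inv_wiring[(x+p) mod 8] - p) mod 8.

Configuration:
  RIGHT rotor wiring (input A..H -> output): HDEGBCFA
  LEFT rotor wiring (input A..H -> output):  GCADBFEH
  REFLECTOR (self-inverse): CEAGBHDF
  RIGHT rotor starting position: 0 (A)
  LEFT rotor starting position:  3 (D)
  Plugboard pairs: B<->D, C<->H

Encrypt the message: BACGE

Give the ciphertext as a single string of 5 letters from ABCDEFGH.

Char 1 ('B'): step: R->1, L=3; B->plug->D->R->A->L->A->refl->C->L'->C->R'->A->plug->A
Char 2 ('A'): step: R->2, L=3; A->plug->A->R->C->L->C->refl->A->L'->A->R'->D->plug->B
Char 3 ('C'): step: R->3, L=3; C->plug->H->R->B->L->G->refl->D->L'->F->R'->E->plug->E
Char 4 ('G'): step: R->4, L=3; G->plug->G->R->A->L->A->refl->C->L'->C->R'->H->plug->C
Char 5 ('E'): step: R->5, L=3; E->plug->E->R->G->L->H->refl->F->L'->H->R'->F->plug->F

Answer: ABECF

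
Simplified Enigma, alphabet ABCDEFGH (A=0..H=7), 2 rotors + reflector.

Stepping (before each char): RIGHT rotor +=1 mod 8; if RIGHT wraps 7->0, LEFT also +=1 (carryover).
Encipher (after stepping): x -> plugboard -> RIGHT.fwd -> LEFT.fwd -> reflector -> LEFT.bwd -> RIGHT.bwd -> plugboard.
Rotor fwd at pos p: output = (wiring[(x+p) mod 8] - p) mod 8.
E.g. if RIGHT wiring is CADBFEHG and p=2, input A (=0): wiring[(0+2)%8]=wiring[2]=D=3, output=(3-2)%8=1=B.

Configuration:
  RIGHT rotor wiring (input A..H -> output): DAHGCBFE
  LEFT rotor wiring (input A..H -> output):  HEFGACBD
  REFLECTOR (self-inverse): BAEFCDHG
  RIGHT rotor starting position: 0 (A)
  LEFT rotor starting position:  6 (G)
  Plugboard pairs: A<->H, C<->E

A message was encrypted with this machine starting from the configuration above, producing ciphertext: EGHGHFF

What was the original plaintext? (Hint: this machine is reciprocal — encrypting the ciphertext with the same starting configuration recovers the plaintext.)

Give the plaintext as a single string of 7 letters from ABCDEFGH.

Char 1 ('E'): step: R->1, L=6; E->plug->C->R->F->L->A->refl->B->L'->C->R'->H->plug->A
Char 2 ('G'): step: R->2, L=6; G->plug->G->R->B->L->F->refl->D->L'->A->R'->C->plug->E
Char 3 ('H'): step: R->3, L=6; H->plug->A->R->D->L->G->refl->H->L'->E->R'->H->plug->A
Char 4 ('G'): step: R->4, L=6; G->plug->G->R->D->L->G->refl->H->L'->E->R'->F->plug->F
Char 5 ('H'): step: R->5, L=6; H->plug->A->R->E->L->H->refl->G->L'->D->R'->E->plug->C
Char 6 ('F'): step: R->6, L=6; F->plug->F->R->A->L->D->refl->F->L'->B->R'->E->plug->C
Char 7 ('F'): step: R->7, L=6; F->plug->F->R->D->L->G->refl->H->L'->E->R'->B->plug->B

Answer: AEAFCCB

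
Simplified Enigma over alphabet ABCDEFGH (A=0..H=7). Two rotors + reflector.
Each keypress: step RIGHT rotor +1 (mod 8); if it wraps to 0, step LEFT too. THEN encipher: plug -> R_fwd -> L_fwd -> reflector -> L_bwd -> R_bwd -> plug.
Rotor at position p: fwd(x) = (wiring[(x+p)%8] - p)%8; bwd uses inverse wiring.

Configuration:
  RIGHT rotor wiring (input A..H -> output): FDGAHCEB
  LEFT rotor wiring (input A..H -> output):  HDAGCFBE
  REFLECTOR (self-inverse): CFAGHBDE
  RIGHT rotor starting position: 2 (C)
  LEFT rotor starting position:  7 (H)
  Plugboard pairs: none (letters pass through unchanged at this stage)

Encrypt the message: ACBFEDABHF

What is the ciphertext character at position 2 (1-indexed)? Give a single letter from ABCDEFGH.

Char 1 ('A'): step: R->3, L=7; A->plug->A->R->F->L->D->refl->G->L'->G->R'->E->plug->E
Char 2 ('C'): step: R->4, L=7; C->plug->C->R->A->L->F->refl->B->L'->D->R'->A->plug->A

A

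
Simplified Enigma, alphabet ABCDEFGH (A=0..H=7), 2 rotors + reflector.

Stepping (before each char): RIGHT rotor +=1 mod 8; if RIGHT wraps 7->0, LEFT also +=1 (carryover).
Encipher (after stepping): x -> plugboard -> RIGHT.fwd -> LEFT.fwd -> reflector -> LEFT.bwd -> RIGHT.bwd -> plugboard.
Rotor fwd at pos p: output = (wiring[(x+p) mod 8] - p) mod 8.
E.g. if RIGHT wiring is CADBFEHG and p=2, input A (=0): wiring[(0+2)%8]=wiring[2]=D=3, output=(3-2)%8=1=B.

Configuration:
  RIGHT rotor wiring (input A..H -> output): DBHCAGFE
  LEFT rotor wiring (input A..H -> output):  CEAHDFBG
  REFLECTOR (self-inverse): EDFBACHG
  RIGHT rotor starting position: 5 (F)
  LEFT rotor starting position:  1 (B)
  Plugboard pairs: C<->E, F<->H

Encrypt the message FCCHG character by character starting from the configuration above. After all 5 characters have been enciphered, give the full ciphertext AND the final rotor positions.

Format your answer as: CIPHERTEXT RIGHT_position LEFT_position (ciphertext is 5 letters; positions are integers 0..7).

Answer: AFFAF 2 2

Derivation:
Char 1 ('F'): step: R->6, L=1; F->plug->H->R->A->L->D->refl->B->L'->H->R'->A->plug->A
Char 2 ('C'): step: R->7, L=1; C->plug->E->R->D->L->C->refl->F->L'->G->R'->H->plug->F
Char 3 ('C'): step: R->0, L->2 (L advanced); C->plug->E->R->A->L->G->refl->H->L'->E->R'->H->plug->F
Char 4 ('H'): step: R->1, L=2; H->plug->F->R->E->L->H->refl->G->L'->A->R'->A->plug->A
Char 5 ('G'): step: R->2, L=2; G->plug->G->R->B->L->F->refl->C->L'->H->R'->H->plug->F
Final: ciphertext=AFFAF, RIGHT=2, LEFT=2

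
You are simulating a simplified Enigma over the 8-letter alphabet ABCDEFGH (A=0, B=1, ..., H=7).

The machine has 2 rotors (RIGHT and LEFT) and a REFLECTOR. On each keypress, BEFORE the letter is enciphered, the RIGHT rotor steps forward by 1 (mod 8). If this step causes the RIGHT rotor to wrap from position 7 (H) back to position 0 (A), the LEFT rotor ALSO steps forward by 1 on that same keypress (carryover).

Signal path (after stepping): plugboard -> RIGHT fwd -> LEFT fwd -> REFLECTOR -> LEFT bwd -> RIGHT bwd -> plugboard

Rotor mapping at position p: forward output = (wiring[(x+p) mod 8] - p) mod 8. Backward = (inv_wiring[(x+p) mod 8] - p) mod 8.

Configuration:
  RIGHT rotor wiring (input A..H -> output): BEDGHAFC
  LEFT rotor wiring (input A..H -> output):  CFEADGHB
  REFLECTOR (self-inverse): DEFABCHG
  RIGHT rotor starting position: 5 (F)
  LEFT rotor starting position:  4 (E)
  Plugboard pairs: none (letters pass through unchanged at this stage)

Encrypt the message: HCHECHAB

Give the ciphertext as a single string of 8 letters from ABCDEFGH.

Char 1 ('H'): step: R->6, L=4; H->plug->H->R->C->L->D->refl->A->L'->G->R'->D->plug->D
Char 2 ('C'): step: R->7, L=4; C->plug->C->R->F->L->B->refl->E->L'->H->R'->E->plug->E
Char 3 ('H'): step: R->0, L->5 (L advanced); H->plug->H->R->C->L->E->refl->B->L'->A->R'->F->plug->F
Char 4 ('E'): step: R->1, L=5; E->plug->E->R->H->L->G->refl->H->L'->F->R'->C->plug->C
Char 5 ('C'): step: R->2, L=5; C->plug->C->R->F->L->H->refl->G->L'->H->R'->G->plug->G
Char 6 ('H'): step: R->3, L=5; H->plug->H->R->A->L->B->refl->E->L'->C->R'->D->plug->D
Char 7 ('A'): step: R->4, L=5; A->plug->A->R->D->L->F->refl->C->L'->B->R'->C->plug->C
Char 8 ('B'): step: R->5, L=5; B->plug->B->R->A->L->B->refl->E->L'->C->R'->H->plug->H

Answer: DEFCGDCH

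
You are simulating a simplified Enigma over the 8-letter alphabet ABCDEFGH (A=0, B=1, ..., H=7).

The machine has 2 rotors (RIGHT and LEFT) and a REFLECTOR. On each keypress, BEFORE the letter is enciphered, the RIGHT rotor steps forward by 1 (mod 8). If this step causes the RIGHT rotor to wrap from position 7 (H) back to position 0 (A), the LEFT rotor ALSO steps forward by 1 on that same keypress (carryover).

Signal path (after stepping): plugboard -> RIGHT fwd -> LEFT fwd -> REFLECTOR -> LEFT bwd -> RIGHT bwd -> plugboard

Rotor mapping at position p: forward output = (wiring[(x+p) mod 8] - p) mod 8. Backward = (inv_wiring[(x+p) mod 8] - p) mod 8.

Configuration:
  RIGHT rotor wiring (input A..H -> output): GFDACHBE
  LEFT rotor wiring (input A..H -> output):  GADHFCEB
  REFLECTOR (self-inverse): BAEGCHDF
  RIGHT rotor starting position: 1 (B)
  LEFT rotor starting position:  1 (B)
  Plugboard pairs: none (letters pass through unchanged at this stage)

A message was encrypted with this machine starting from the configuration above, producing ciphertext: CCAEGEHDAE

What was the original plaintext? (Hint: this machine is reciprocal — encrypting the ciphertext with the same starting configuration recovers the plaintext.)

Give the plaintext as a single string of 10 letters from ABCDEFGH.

Char 1 ('C'): step: R->2, L=1; C->plug->C->R->A->L->H->refl->F->L'->H->R'->E->plug->E
Char 2 ('C'): step: R->3, L=1; C->plug->C->R->E->L->B->refl->A->L'->G->R'->D->plug->D
Char 3 ('A'): step: R->4, L=1; A->plug->A->R->G->L->A->refl->B->L'->E->R'->H->plug->H
Char 4 ('E'): step: R->5, L=1; E->plug->E->R->A->L->H->refl->F->L'->H->R'->C->plug->C
Char 5 ('G'): step: R->6, L=1; G->plug->G->R->E->L->B->refl->A->L'->G->R'->B->plug->B
Char 6 ('E'): step: R->7, L=1; E->plug->E->R->B->L->C->refl->E->L'->D->R'->F->plug->F
Char 7 ('H'): step: R->0, L->2 (L advanced); H->plug->H->R->E->L->C->refl->E->L'->G->R'->A->plug->A
Char 8 ('D'): step: R->1, L=2; D->plug->D->R->B->L->F->refl->H->L'->F->R'->H->plug->H
Char 9 ('A'): step: R->2, L=2; A->plug->A->R->B->L->F->refl->H->L'->F->R'->D->plug->D
Char 10 ('E'): step: R->3, L=2; E->plug->E->R->B->L->F->refl->H->L'->F->R'->A->plug->A

Answer: EDHCBFAHDA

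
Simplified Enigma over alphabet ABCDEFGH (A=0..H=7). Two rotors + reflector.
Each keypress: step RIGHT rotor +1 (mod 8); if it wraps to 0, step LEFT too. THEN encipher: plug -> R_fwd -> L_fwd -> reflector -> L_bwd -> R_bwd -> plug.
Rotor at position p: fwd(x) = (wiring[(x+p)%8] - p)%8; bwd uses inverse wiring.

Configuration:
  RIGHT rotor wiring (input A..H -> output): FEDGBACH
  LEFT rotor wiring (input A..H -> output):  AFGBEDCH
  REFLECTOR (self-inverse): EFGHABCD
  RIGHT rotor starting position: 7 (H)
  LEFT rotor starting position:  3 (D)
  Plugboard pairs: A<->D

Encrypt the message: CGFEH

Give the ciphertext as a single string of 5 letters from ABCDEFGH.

Answer: EBCHC

Derivation:
Char 1 ('C'): step: R->0, L->4 (L advanced); C->plug->C->R->D->L->D->refl->H->L'->B->R'->E->plug->E
Char 2 ('G'): step: R->1, L=4; G->plug->G->R->G->L->C->refl->G->L'->C->R'->B->plug->B
Char 3 ('F'): step: R->2, L=4; F->plug->F->R->F->L->B->refl->F->L'->H->R'->C->plug->C
Char 4 ('E'): step: R->3, L=4; E->plug->E->R->E->L->E->refl->A->L'->A->R'->H->plug->H
Char 5 ('H'): step: R->4, L=4; H->plug->H->R->C->L->G->refl->C->L'->G->R'->C->plug->C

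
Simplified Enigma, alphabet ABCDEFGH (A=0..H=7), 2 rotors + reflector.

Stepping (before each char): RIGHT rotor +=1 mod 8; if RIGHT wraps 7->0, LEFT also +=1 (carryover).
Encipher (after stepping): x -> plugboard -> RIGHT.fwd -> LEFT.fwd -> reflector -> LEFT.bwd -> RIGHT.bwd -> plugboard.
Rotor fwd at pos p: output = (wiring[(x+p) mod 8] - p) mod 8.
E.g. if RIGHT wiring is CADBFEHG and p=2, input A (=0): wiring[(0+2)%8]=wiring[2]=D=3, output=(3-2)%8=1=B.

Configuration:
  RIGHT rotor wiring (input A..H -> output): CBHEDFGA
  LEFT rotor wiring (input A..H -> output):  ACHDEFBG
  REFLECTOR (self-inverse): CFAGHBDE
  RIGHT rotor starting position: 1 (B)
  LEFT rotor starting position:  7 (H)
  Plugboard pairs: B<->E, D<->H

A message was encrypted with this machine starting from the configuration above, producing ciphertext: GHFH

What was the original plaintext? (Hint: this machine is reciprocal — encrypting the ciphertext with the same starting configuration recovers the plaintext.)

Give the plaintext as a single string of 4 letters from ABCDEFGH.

Answer: BFEE

Derivation:
Char 1 ('G'): step: R->2, L=7; G->plug->G->R->A->L->H->refl->E->L'->E->R'->E->plug->B
Char 2 ('H'): step: R->3, L=7; H->plug->D->R->D->L->A->refl->C->L'->H->R'->F->plug->F
Char 3 ('F'): step: R->4, L=7; F->plug->F->R->F->L->F->refl->B->L'->B->R'->B->plug->E
Char 4 ('H'): step: R->5, L=7; H->plug->D->R->F->L->F->refl->B->L'->B->R'->B->plug->E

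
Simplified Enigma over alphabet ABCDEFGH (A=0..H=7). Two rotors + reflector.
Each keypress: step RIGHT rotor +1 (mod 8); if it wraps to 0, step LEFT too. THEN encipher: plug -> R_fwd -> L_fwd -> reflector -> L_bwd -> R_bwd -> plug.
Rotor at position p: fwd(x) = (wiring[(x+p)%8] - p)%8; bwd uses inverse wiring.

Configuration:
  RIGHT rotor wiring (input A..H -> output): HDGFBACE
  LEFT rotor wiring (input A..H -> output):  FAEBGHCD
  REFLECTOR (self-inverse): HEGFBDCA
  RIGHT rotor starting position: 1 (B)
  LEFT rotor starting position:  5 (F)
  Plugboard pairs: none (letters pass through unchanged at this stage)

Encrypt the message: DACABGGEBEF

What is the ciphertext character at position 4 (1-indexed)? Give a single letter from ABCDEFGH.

Char 1 ('D'): step: R->2, L=5; D->plug->D->R->G->L->E->refl->B->L'->H->R'->C->plug->C
Char 2 ('A'): step: R->3, L=5; A->plug->A->R->C->L->G->refl->C->L'->A->R'->G->plug->G
Char 3 ('C'): step: R->4, L=5; C->plug->C->R->G->L->E->refl->B->L'->H->R'->F->plug->F
Char 4 ('A'): step: R->5, L=5; A->plug->A->R->D->L->A->refl->H->L'->F->R'->B->plug->B

B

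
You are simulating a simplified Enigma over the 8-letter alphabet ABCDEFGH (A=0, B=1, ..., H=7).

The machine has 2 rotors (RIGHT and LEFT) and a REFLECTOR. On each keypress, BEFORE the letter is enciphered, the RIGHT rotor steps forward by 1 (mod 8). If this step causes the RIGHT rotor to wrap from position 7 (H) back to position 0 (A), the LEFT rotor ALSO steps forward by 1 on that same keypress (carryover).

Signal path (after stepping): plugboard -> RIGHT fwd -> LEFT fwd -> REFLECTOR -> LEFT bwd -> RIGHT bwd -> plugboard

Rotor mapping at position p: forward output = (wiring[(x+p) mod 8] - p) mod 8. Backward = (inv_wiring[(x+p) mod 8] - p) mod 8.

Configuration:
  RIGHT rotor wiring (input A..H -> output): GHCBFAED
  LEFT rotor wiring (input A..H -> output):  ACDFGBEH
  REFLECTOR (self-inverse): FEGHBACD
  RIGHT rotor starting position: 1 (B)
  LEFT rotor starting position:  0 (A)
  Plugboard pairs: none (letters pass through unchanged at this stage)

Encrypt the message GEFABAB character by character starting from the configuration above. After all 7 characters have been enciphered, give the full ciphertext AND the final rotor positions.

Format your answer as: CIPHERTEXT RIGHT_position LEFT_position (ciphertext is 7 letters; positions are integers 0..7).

Char 1 ('G'): step: R->2, L=0; G->plug->G->R->E->L->G->refl->C->L'->B->R'->F->plug->F
Char 2 ('E'): step: R->3, L=0; E->plug->E->R->A->L->A->refl->F->L'->D->R'->F->plug->F
Char 3 ('F'): step: R->4, L=0; F->plug->F->R->D->L->F->refl->A->L'->A->R'->C->plug->C
Char 4 ('A'): step: R->5, L=0; A->plug->A->R->D->L->F->refl->A->L'->A->R'->H->plug->H
Char 5 ('B'): step: R->6, L=0; B->plug->B->R->F->L->B->refl->E->L'->G->R'->A->plug->A
Char 6 ('A'): step: R->7, L=0; A->plug->A->R->E->L->G->refl->C->L'->B->R'->G->plug->G
Char 7 ('B'): step: R->0, L->1 (L advanced); B->plug->B->R->H->L->H->refl->D->L'->F->R'->E->plug->E
Final: ciphertext=FFCHAGE, RIGHT=0, LEFT=1

Answer: FFCHAGE 0 1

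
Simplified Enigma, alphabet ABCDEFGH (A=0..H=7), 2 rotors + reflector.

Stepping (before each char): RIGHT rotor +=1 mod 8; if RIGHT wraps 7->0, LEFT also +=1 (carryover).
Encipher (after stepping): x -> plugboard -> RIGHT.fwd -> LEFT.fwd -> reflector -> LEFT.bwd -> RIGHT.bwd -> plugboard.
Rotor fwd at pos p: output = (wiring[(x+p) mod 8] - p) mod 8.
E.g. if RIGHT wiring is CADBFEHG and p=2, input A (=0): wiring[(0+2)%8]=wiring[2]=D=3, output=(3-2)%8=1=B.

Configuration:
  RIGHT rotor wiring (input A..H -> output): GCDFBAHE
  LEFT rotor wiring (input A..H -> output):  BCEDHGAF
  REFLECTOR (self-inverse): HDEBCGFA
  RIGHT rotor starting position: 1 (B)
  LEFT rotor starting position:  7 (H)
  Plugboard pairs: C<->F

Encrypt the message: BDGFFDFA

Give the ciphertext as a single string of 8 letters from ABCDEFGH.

Char 1 ('B'): step: R->2, L=7; B->plug->B->R->D->L->F->refl->G->L'->A->R'->H->plug->H
Char 2 ('D'): step: R->3, L=7; D->plug->D->R->E->L->E->refl->C->L'->B->R'->E->plug->E
Char 3 ('G'): step: R->4, L=7; G->plug->G->R->H->L->B->refl->D->L'->C->R'->E->plug->E
Char 4 ('F'): step: R->5, L=7; F->plug->C->R->H->L->B->refl->D->L'->C->R'->B->plug->B
Char 5 ('F'): step: R->6, L=7; F->plug->C->R->A->L->G->refl->F->L'->D->R'->G->plug->G
Char 6 ('D'): step: R->7, L=7; D->plug->D->R->E->L->E->refl->C->L'->B->R'->G->plug->G
Char 7 ('F'): step: R->0, L->0 (L advanced); F->plug->C->R->D->L->D->refl->B->L'->A->R'->F->plug->C
Char 8 ('A'): step: R->1, L=0; A->plug->A->R->B->L->C->refl->E->L'->C->R'->B->plug->B

Answer: HEEBGGCB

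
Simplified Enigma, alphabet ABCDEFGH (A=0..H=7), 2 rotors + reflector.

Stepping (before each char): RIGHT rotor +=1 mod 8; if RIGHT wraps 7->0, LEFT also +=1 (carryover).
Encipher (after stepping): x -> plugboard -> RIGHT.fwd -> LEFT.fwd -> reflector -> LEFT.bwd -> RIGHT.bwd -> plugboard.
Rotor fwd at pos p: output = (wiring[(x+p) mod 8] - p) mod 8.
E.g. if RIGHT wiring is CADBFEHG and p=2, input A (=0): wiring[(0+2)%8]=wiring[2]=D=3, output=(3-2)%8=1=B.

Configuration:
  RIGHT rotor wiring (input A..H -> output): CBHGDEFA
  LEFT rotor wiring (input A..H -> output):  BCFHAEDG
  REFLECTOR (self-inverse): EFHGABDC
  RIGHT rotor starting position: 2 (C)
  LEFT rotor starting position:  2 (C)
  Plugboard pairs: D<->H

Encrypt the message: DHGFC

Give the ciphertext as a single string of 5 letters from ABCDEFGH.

Char 1 ('D'): step: R->3, L=2; D->plug->H->R->E->L->B->refl->F->L'->B->R'->C->plug->C
Char 2 ('H'): step: R->4, L=2; H->plug->D->R->E->L->B->refl->F->L'->B->R'->C->plug->C
Char 3 ('G'): step: R->5, L=2; G->plug->G->R->B->L->F->refl->B->L'->E->R'->E->plug->E
Char 4 ('F'): step: R->6, L=2; F->plug->F->R->A->L->D->refl->G->L'->C->R'->B->plug->B
Char 5 ('C'): step: R->7, L=2; C->plug->C->R->C->L->G->refl->D->L'->A->R'->D->plug->H

Answer: CCEBH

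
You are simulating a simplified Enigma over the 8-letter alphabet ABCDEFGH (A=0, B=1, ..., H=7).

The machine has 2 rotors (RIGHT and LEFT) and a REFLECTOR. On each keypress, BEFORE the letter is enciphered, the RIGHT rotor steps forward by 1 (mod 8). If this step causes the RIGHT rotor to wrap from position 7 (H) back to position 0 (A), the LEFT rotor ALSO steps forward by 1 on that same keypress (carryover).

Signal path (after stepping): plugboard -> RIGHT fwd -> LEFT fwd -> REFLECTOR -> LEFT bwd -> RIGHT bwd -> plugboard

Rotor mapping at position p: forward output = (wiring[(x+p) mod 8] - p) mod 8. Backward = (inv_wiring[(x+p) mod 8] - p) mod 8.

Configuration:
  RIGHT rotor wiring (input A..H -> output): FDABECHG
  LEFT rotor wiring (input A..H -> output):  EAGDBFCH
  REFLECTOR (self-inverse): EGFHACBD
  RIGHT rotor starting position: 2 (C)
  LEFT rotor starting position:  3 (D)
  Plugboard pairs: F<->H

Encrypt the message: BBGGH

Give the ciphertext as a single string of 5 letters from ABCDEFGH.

Char 1 ('B'): step: R->3, L=3; B->plug->B->R->B->L->G->refl->B->L'->F->R'->H->plug->F
Char 2 ('B'): step: R->4, L=3; B->plug->B->R->G->L->F->refl->C->L'->C->R'->D->plug->D
Char 3 ('G'): step: R->5, L=3; G->plug->G->R->E->L->E->refl->A->L'->A->R'->D->plug->D
Char 4 ('G'): step: R->6, L=3; G->plug->G->R->G->L->F->refl->C->L'->C->R'->E->plug->E
Char 5 ('H'): step: R->7, L=3; H->plug->F->R->F->L->B->refl->G->L'->B->R'->D->plug->D

Answer: FDDED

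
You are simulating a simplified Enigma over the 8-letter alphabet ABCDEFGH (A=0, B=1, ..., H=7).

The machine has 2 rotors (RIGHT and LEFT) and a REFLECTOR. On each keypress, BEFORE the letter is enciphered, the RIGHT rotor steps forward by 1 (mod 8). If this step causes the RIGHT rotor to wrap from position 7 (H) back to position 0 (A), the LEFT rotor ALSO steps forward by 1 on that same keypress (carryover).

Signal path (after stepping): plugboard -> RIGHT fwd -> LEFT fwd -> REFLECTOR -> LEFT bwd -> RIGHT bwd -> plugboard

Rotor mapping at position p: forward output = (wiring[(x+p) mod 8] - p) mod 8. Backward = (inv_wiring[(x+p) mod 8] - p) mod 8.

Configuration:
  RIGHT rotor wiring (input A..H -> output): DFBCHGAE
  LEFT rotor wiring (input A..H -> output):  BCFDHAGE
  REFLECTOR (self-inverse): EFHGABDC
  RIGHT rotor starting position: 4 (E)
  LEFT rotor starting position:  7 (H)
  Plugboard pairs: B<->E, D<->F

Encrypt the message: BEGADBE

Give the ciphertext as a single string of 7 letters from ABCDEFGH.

Char 1 ('B'): step: R->5, L=7; B->plug->E->R->A->L->F->refl->B->L'->G->R'->D->plug->F
Char 2 ('E'): step: R->6, L=7; E->plug->B->R->G->L->B->refl->F->L'->A->R'->H->plug->H
Char 3 ('G'): step: R->7, L=7; G->plug->G->R->H->L->H->refl->C->L'->B->R'->H->plug->H
Char 4 ('A'): step: R->0, L->0 (L advanced); A->plug->A->R->D->L->D->refl->G->L'->G->R'->F->plug->D
Char 5 ('D'): step: R->1, L=0; D->plug->F->R->H->L->E->refl->A->L'->F->R'->E->plug->B
Char 6 ('B'): step: R->2, L=0; B->plug->E->R->G->L->G->refl->D->L'->D->R'->H->plug->H
Char 7 ('E'): step: R->3, L=0; E->plug->B->R->E->L->H->refl->C->L'->B->R'->E->plug->B

Answer: FHHDBHB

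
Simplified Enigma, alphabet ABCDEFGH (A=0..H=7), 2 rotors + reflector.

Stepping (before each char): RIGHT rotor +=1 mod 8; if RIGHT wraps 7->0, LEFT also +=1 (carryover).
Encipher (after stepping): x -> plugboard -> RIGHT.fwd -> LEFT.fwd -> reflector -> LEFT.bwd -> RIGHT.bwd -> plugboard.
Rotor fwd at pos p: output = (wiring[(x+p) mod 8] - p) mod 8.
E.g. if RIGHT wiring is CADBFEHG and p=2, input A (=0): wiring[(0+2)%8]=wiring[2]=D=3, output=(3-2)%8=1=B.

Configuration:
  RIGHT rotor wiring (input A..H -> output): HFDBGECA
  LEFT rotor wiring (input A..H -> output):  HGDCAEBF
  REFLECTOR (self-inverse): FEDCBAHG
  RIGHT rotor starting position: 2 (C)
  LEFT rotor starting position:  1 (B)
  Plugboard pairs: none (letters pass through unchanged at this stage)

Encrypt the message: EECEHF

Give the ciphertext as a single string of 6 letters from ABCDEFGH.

Char 1 ('E'): step: R->3, L=1; E->plug->E->R->F->L->A->refl->F->L'->A->R'->H->plug->H
Char 2 ('E'): step: R->4, L=1; E->plug->E->R->D->L->H->refl->G->L'->H->R'->G->plug->G
Char 3 ('C'): step: R->5, L=1; C->plug->C->R->D->L->H->refl->G->L'->H->R'->A->plug->A
Char 4 ('E'): step: R->6, L=1; E->plug->E->R->F->L->A->refl->F->L'->A->R'->G->plug->G
Char 5 ('H'): step: R->7, L=1; H->plug->H->R->D->L->H->refl->G->L'->H->R'->F->plug->F
Char 6 ('F'): step: R->0, L->2 (L advanced); F->plug->F->R->E->L->H->refl->G->L'->C->R'->G->plug->G

Answer: HGAGFG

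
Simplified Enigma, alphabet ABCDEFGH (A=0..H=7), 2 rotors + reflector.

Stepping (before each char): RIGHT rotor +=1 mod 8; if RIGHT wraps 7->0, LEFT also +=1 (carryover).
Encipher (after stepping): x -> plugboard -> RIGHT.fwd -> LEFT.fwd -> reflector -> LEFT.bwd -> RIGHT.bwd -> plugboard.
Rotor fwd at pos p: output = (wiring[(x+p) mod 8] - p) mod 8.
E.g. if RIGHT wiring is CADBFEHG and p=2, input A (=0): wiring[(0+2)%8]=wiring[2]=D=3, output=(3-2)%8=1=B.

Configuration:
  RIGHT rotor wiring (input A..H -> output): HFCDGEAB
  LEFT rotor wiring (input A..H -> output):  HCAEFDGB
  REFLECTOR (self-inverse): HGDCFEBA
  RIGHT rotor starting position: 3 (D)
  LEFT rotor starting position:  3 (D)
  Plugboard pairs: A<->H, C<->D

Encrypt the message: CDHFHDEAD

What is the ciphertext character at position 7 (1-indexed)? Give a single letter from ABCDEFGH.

Char 1 ('C'): step: R->4, L=3; C->plug->D->R->F->L->E->refl->F->L'->H->R'->H->plug->A
Char 2 ('D'): step: R->5, L=3; D->plug->C->R->E->L->G->refl->B->L'->A->R'->E->plug->E
Char 3 ('H'): step: R->6, L=3; H->plug->A->R->C->L->A->refl->H->L'->G->R'->H->plug->A
Char 4 ('F'): step: R->7, L=3; F->plug->F->R->H->L->F->refl->E->L'->F->R'->G->plug->G
Char 5 ('H'): step: R->0, L->4 (L advanced); H->plug->A->R->H->L->A->refl->H->L'->B->R'->H->plug->A
Char 6 ('D'): step: R->1, L=4; D->plug->C->R->C->L->C->refl->D->L'->E->R'->A->plug->H
Char 7 ('E'): step: R->2, L=4; E->plug->E->R->G->L->E->refl->F->L'->D->R'->H->plug->A

A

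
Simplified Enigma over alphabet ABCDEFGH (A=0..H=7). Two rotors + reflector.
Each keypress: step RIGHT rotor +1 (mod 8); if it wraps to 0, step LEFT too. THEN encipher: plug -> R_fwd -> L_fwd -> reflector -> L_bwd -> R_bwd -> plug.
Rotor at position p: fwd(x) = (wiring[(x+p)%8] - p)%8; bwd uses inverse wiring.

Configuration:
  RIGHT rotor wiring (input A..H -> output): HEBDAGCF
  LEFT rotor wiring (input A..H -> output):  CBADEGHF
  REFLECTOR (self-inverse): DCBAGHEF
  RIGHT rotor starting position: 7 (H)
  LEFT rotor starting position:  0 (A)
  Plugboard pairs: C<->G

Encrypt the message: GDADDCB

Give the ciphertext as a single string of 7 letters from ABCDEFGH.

Char 1 ('G'): step: R->0, L->1 (L advanced); G->plug->C->R->B->L->H->refl->F->L'->E->R'->B->plug->B
Char 2 ('D'): step: R->1, L=1; D->plug->D->R->H->L->B->refl->C->L'->C->R'->C->plug->G
Char 3 ('A'): step: R->2, L=1; A->plug->A->R->H->L->B->refl->C->L'->C->R'->H->plug->H
Char 4 ('D'): step: R->3, L=1; D->plug->D->R->H->L->B->refl->C->L'->C->R'->E->plug->E
Char 5 ('D'): step: R->4, L=1; D->plug->D->R->B->L->H->refl->F->L'->E->R'->A->plug->A
Char 6 ('C'): step: R->5, L=1; C->plug->G->R->G->L->E->refl->G->L'->F->R'->B->plug->B
Char 7 ('B'): step: R->6, L=1; B->plug->B->R->H->L->B->refl->C->L'->C->R'->G->plug->C

Answer: BGHEABC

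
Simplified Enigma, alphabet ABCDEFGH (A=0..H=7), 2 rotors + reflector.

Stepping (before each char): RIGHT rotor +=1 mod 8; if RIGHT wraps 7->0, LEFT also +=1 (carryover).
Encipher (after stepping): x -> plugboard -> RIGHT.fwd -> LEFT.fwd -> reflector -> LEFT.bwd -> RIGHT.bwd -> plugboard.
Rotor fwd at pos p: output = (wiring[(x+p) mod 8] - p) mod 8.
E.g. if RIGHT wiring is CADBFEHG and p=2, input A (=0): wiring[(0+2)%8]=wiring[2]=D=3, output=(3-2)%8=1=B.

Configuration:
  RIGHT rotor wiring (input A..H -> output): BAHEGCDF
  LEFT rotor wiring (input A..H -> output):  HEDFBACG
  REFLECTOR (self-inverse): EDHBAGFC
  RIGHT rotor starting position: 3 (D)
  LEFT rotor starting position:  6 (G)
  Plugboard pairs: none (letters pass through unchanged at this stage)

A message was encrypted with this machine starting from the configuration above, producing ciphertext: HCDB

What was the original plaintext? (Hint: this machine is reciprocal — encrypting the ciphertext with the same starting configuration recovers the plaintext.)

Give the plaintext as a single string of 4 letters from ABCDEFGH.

Answer: DHFA

Derivation:
Char 1 ('H'): step: R->4, L=6; H->plug->H->R->A->L->E->refl->A->L'->B->R'->D->plug->D
Char 2 ('C'): step: R->5, L=6; C->plug->C->R->A->L->E->refl->A->L'->B->R'->H->plug->H
Char 3 ('D'): step: R->6, L=6; D->plug->D->R->C->L->B->refl->D->L'->G->R'->F->plug->F
Char 4 ('B'): step: R->7, L=6; B->plug->B->R->C->L->B->refl->D->L'->G->R'->A->plug->A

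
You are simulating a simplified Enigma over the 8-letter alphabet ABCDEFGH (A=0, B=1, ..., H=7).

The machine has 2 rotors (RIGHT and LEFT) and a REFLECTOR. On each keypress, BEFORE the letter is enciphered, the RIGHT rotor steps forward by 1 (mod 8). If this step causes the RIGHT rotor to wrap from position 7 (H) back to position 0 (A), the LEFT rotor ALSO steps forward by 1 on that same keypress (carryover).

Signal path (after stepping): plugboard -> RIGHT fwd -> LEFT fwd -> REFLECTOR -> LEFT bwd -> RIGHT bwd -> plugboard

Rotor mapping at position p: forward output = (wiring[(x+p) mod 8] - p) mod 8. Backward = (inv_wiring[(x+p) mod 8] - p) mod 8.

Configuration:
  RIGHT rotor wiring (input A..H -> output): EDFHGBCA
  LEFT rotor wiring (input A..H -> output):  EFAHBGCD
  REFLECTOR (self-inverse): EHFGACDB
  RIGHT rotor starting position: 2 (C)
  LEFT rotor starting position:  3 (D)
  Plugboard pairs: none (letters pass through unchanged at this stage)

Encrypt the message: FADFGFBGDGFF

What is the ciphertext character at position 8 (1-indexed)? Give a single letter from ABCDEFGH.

Char 1 ('F'): step: R->3, L=3; F->plug->F->R->B->L->G->refl->D->L'->C->R'->H->plug->H
Char 2 ('A'): step: R->4, L=3; A->plug->A->R->C->L->D->refl->G->L'->B->R'->G->plug->G
Char 3 ('D'): step: R->5, L=3; D->plug->D->R->H->L->F->refl->C->L'->G->R'->E->plug->E
Char 4 ('F'): step: R->6, L=3; F->plug->F->R->B->L->G->refl->D->L'->C->R'->B->plug->B
Char 5 ('G'): step: R->7, L=3; G->plug->G->R->C->L->D->refl->G->L'->B->R'->A->plug->A
Char 6 ('F'): step: R->0, L->4 (L advanced); F->plug->F->R->B->L->C->refl->F->L'->A->R'->H->plug->H
Char 7 ('B'): step: R->1, L=4; B->plug->B->R->E->L->A->refl->E->L'->G->R'->C->plug->C
Char 8 ('G'): step: R->2, L=4; G->plug->G->R->C->L->G->refl->D->L'->H->R'->D->plug->D

D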